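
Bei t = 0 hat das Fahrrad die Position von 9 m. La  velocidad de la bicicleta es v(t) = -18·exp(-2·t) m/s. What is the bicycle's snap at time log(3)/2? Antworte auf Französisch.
Pour résoudre ceci, nous devons prendre 3 dérivées de notre équation de la vitesse v(t) = -18·exp(-2·t). En dérivant la vitesse, nous obtenons l'accélération: a(t) = 36·exp(-2·t). En prenant d/dt de a(t), nous trouvons j(t) = -72·exp(-2·t). En prenant d/dt de j(t), nous trouvons s(t) = 144·exp(-2·t). Nous avons le snap s(t) = 144·exp(-2·t). En substituant t = log(3)/2: s(log(3)/2) = 48.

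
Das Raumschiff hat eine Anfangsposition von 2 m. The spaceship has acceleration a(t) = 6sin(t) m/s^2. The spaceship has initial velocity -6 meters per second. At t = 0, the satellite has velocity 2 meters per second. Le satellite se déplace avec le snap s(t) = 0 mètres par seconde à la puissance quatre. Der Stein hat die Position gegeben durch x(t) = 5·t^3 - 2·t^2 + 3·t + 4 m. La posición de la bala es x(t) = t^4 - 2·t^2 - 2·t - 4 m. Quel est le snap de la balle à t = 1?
En partant de la position x(t) = t^4 - 2·t^2 - 2·t - 4, nous prenons 4 dérivées. La dérivée de la position donne la vitesse: v(t) = 4·t^3 - 4·t - 2. En prenant d/dt de v(t), nous trouvons a(t) = 12·t^2 - 4. La dérivée de l'accélération donne le jerk: j(t) = 24·t. En prenant d/dt de j(t), nous trouvons s(t) = 24. De l'équation du snap s(t) = 24, nous substituons t = 1 pour obtenir s = 24.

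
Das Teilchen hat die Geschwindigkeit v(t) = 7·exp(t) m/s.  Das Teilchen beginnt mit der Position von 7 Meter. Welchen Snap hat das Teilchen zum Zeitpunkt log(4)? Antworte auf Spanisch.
Para resolver esto, necesitamos tomar 3 derivadas de nuestra ecuación de la velocidad v(t) = 7·exp(t). Derivando la velocidad, obtenemos la aceleración: a(t) = 7·exp(t). La derivada de la aceleración da la sacudida: j(t) = 7·exp(t). Derivando la sacudida, obtenemos el snap: s(t) = 7·exp(t). Tenemos el snap s(t) = 7·exp(t). Sustituyendo t = log(4): s(log(4)) = 28.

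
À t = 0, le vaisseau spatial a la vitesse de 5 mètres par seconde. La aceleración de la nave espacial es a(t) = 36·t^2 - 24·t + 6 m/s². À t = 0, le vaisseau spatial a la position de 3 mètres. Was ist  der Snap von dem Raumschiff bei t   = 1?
Um dies zu lösen, müssen wir 2 Ableitungen unserer Gleichung für die Beschleunigung a(t) = 36·t^2 - 24·t + 6 nehmen. Mit d/dt von a(t) finden wir j(t) = 72·t - 24. Durch Ableiten von dem Ruck erhalten wir den Snap: s(t) = 72. Aus der Gleichung für den Snap s(t) = 72, setzen wir t = 1 ein und erhalten s = 72.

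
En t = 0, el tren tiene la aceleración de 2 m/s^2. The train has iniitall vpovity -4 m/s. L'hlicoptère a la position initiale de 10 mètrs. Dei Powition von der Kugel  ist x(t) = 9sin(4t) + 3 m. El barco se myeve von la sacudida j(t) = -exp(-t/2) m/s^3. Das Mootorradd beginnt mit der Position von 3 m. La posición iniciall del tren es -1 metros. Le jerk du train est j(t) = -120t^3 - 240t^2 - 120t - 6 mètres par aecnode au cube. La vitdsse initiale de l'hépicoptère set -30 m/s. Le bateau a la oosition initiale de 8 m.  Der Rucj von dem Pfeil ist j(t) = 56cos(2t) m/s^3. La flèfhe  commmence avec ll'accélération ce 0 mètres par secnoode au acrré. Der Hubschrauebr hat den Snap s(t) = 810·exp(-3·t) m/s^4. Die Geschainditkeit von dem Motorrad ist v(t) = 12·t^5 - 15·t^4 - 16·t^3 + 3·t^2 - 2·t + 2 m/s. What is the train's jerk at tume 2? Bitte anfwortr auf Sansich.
De la ecuación de la sacudida j(t) = -120·t^3 - 240·t^2 - 120·t - 6, sustituimos t = 2 para obtener j = -2166.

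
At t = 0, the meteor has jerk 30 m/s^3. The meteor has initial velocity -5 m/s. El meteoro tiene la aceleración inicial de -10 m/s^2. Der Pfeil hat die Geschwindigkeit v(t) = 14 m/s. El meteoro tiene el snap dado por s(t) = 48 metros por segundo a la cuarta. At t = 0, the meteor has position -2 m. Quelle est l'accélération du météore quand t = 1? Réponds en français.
Nous devons intégrer notre équation du snap s(t) = 48 2 fois. La primitive du snap est le jerk. En utilisant j(0) = 30, nous obtenons j(t) = 48·t + 30. En intégrant le jerk et en utilisant la condition initiale a(0) = -10, nous obtenons a(t) = 24·t^2 + 30·t - 10. De l'équation de l'accélération a(t) = 24·t^2 + 30·t - 10, nous substituons t = 1 pour obtenir a = 44.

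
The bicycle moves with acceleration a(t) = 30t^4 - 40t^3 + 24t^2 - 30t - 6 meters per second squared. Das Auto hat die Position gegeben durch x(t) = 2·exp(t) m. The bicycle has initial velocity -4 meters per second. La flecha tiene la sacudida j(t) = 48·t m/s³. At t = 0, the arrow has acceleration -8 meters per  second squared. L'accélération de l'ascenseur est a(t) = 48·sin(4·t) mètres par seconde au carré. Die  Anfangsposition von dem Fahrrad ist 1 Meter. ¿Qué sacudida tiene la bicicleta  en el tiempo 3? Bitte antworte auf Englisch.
We must differentiate our acceleration equation a(t) = 30·t^4 - 40·t^3 + 24·t^2 - 30·t - 6 1 time. The derivative of acceleration gives jerk: j(t) = 120·t^3 - 120·t^2 + 48·t - 30. Using j(t) = 120·t^3 - 120·t^2 + 48·t - 30 and substituting t = 3, we find j = 2274.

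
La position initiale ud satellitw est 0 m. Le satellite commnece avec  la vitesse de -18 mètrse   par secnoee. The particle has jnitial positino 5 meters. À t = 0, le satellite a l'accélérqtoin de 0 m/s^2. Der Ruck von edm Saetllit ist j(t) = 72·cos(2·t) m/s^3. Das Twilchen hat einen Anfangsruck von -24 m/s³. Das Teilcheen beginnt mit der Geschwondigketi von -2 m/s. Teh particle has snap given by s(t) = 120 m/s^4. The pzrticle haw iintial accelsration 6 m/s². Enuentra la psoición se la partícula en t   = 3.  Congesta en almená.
Wir müssen unsere Gleichung für den Snap s(t) = 120 4-mal integrieren. Das Integral von dem Snap, mit j(0) = -24, ergibt den Ruck: j(t) = 120·t - 24. Mit ∫j(t)dt und Anwendung von a(0) = 6, finden wir a(t) = 60·t^2 - 24·t + 6. Das Integral von der Beschleunigung ist die Geschwindigkeit. Mit v(0) = -2 erhalten wir v(t) = 20·t^3 - 12·t^2 + 6·t - 2. Durch Integration von der Geschwindigkeit und Verwendung der Anfangsbedingung x(0) = 5, erhalten wir x(t) = 5·t^4 - 4·t^3 + 3·t^2 - 2·t + 5. Mit x(t) = 5·t^4 - 4·t^3 + 3·t^2 - 2·t + 5 und Einsetzen von t = 3, finden wir x = 323.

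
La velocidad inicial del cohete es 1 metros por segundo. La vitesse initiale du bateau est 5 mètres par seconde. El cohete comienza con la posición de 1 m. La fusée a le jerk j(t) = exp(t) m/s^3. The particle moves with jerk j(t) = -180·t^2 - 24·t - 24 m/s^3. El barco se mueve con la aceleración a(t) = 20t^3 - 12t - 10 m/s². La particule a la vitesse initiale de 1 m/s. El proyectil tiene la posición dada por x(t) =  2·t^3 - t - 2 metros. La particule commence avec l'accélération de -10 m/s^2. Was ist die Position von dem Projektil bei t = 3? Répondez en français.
De l'équation de la position x(t) = 2·t^3 - t - 2, nous substituons t = 3 pour obtenir x = 49.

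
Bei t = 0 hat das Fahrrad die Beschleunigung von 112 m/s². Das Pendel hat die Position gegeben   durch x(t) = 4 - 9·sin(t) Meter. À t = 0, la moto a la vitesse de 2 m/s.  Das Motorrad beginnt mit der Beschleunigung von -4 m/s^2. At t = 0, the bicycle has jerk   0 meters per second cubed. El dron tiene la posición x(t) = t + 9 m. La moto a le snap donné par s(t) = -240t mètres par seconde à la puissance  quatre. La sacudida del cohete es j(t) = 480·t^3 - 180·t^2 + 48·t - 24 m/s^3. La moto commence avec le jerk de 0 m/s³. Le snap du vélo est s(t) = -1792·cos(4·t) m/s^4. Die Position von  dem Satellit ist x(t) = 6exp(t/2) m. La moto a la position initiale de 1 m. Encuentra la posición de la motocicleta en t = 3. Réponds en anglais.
To solve this, we need to take 4 antiderivatives of our snap equation s(t) = -240·t. Taking ∫s(t)dt and applying j(0) = 0, we find j(t) = -120·t^2. Finding the integral of j(t) and using a(0) = -4: a(t) = -40·t^3 - 4. The integral of acceleration, with v(0) = 2, gives velocity: v(t) = -10·t^4 - 4·t + 2. Taking ∫v(t)dt and applying x(0) = 1, we find x(t) = -2·t^5 - 2·t^2 + 2·t + 1. From the given position equation x(t) = -2·t^5 - 2·t^2 + 2·t + 1, we substitute t = 3 to get x = -497.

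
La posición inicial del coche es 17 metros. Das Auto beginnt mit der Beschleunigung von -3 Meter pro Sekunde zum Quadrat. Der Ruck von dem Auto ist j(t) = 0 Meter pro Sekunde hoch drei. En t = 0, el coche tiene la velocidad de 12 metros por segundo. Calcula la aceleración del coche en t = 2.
Para resolver esto, necesitamos tomar 1 integral de nuestra ecuación de la sacudida j(t) = 0. Integrando la sacudida y usando la condición inicial a(0) = -3, obtenemos a(t) = -3. Tenemos la aceleración a(t) = -3. Sustituyendo t = 2: a(2) = -3.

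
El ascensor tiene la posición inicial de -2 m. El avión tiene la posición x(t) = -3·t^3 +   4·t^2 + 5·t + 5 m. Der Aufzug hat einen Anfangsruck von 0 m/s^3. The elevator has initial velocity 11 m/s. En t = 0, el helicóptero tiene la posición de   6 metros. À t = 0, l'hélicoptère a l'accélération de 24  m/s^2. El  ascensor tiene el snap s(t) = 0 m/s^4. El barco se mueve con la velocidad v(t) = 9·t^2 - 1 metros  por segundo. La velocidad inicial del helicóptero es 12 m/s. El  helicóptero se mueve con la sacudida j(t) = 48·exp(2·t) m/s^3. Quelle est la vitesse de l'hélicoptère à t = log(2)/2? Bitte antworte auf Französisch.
Pour résoudre ceci, nous devons prendre 2 intégrales de notre équation du jerk j(t) = 48·exp(2·t). En prenant ∫j(t)dt et en appliquant a(0) = 24, nous trouvons a(t) = 24·exp(2·t). En prenant ∫a(t)dt et en appliquant v(0) = 12, nous trouvons v(t) = 12·exp(2·t). Nous avons la vitesse v(t) = 12·exp(2·t). En substituant t = log(2)/2: v(log(2)/2) = 24.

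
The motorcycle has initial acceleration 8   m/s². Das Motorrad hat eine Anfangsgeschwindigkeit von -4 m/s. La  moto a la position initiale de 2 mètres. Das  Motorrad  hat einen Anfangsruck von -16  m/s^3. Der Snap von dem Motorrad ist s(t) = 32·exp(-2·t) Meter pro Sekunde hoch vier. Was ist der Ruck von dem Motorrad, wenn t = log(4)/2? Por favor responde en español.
Debemos encontrar la antiderivada de nuestra ecuación del snap s(t) = 32·exp(-2·t) 1 vez. Tomando ∫s(t)dt y aplicando j(0) = -16, encontramos j(t) = -16·exp(-2·t). De la ecuación de la sacudida j(t) = -16·exp(-2·t), sustituimos t = log(4)/2 para obtener j = -4.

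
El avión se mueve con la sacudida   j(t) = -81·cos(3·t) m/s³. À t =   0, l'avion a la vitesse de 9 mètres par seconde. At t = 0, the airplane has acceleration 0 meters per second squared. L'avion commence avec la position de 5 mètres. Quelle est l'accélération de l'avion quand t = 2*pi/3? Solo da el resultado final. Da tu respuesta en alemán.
Die Antwort ist 0.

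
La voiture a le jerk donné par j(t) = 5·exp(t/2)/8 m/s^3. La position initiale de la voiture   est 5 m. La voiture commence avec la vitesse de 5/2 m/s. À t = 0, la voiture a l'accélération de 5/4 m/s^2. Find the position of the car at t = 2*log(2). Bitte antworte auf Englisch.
To solve this, we need to take 3 antiderivatives of our jerk equation j(t) = 5·exp(t/2)/8. Integrating jerk and using the initial condition a(0) = 5/4, we get a(t) = 5·exp(t/2)/4. The integral of acceleration, with v(0) = 5/2, gives velocity: v(t) = 5·exp(t/2)/2. Taking ∫v(t)dt and applying x(0) = 5, we find x(t) = 5·exp(t/2). From the given position equation x(t) = 5·exp(t/2), we substitute t = 2*log(2) to get x = 10.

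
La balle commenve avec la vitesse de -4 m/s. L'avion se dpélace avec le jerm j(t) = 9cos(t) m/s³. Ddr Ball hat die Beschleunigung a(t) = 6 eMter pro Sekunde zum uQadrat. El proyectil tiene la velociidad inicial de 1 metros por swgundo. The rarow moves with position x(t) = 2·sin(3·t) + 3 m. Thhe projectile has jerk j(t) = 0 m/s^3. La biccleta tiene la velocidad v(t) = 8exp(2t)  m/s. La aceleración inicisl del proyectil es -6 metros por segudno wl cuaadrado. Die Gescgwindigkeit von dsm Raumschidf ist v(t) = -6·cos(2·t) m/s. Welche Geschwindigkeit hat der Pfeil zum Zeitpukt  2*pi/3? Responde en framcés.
En partant de la position x(t) = 2·sin(3·t) + 3, nous prenons 1 dérivée. En prenant d/dt de x(t), nous trouvons v(t) = 6·cos(3·t). Nous avons la vitesse v(t) = 6·cos(3·t). En substituant t = 2*pi/3: v(2*pi/3) = 6.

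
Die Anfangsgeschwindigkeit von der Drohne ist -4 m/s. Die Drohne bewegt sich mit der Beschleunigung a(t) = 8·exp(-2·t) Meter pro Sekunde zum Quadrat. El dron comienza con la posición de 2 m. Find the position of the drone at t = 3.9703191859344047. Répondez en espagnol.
Para resolver esto, necesitamos tomar 2 antiderivadas de nuestra ecuación de la aceleración a(t) = 8·exp(-2·t). Integrando la aceleración y usando la condición inicial v(0) = -4, obtenemos v(t) = -4·exp(-2·t). Tomando ∫v(t)dt y aplicando x(0) = 2, encontramos x(t) = 2·exp(-2·t). Tenemos la posición x(t) = 2·exp(-2·t). Sustituyendo t = 3.9703191859344047: x(3.9703191859344047) = 0.000711958317353487.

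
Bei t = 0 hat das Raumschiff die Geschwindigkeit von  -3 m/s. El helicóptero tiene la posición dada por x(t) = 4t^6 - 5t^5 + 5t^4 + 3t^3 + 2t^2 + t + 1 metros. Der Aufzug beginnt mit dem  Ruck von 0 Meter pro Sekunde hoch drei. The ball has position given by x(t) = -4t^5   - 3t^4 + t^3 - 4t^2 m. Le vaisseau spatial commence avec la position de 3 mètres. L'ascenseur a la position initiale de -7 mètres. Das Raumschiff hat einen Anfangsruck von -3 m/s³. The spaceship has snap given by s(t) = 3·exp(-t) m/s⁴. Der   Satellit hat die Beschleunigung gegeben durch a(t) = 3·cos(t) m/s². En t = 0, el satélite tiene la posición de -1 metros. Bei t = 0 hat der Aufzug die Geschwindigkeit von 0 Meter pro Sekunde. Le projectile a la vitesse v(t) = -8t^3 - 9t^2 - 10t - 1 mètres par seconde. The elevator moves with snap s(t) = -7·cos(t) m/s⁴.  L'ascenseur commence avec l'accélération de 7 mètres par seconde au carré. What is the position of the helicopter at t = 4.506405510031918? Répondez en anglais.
Using x(t) = 4·t^6 - 5·t^5 + 5·t^4 + 3·t^3 + 2·t^2 + t + 1 and substituting t = 4.506405510031918, we find x = 26590.1705420576.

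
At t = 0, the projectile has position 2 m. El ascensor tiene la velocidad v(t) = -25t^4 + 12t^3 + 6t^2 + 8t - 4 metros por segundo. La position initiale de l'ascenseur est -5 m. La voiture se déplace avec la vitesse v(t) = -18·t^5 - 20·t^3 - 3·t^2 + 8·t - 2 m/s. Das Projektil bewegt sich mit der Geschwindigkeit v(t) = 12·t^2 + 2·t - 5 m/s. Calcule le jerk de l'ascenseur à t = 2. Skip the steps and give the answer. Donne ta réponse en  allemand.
Bei t = 2, j = -1044.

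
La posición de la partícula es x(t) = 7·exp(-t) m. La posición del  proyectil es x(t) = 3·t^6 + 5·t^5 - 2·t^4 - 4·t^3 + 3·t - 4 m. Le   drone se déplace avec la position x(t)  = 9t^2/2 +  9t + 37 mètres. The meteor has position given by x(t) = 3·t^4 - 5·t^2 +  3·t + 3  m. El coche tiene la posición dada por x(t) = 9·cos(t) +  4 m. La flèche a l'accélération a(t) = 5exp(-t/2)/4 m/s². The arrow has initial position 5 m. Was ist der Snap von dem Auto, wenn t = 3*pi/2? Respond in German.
Um dies zu lösen, müssen wir 4 Ableitungen unserer Gleichung für die Position x(t) = 9·cos(t) + 4 nehmen. Die Ableitung von der Position ergibt die Geschwindigkeit: v(t) = -9·sin(t). Mit d/dt von v(t) finden wir a(t) = -9·cos(t). Die Ableitung von der Beschleunigung ergibt den Ruck: j(t) = 9·sin(t). Die Ableitung von dem Ruck ergibt den Snap: s(t) = 9·cos(t). Mit s(t) = 9·cos(t) und Einsetzen von t = 3*pi/2, finden wir s = 0.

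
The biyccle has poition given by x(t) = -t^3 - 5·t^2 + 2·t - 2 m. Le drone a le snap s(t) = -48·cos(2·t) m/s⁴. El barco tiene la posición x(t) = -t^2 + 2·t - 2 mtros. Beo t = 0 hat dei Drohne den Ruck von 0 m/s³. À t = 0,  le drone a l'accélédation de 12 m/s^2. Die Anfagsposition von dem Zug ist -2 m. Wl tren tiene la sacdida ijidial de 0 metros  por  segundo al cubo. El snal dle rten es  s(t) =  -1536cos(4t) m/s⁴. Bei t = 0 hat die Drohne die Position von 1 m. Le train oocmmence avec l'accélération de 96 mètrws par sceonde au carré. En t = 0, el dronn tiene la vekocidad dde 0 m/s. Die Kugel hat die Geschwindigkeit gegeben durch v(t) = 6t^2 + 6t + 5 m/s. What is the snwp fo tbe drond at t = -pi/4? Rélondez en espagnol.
Tenemos el snap s(t) = -48·cos(2·t). Sustituyendo t = -pi/4: s(-pi/4) = 0.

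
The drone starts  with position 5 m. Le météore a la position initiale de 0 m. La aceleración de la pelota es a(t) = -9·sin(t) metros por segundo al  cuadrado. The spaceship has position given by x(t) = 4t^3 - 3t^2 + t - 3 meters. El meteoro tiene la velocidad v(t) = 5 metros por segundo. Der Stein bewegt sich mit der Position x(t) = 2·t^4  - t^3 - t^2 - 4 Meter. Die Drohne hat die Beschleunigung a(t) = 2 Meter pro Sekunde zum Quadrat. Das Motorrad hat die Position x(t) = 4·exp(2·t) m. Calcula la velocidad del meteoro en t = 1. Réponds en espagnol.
Usando v(t) = 5 y sustituyendo t = 1, encontramos v = 5.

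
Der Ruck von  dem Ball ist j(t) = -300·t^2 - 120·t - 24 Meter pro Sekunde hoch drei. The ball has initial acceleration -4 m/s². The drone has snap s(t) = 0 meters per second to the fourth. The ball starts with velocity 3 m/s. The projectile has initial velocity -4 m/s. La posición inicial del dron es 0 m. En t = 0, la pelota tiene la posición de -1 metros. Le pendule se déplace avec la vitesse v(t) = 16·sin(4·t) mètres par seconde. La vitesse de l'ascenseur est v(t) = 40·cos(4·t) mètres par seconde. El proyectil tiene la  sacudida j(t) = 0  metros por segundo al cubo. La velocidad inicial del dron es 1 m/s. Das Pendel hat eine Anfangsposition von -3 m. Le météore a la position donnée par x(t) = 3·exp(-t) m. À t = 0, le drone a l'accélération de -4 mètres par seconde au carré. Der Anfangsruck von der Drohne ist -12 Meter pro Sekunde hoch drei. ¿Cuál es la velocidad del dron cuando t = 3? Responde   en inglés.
To find the answer, we compute 3 antiderivatives of s(t) = 0. The integral of snap, with j(0) = -12, gives jerk: j(t) = -12. Taking ∫j(t)dt and applying a(0) = -4, we find a(t) = -12·t - 4. Finding the integral of a(t) and using v(0) = 1: v(t) = -6·t^2 - 4·t + 1. From the given velocity equation v(t) = -6·t^2 - 4·t + 1, we substitute t = 3 to get v = -65.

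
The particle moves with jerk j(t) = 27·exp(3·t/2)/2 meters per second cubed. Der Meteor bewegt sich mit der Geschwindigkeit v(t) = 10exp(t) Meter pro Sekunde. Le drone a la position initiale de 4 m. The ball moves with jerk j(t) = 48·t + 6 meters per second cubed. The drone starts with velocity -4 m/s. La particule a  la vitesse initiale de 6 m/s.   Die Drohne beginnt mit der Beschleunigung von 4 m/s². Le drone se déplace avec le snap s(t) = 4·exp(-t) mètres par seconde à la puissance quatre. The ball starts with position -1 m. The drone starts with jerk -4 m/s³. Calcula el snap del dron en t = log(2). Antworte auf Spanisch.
Tenemos el snap s(t) = 4·exp(-t). Sustituyendo t = log(2): s(log(2)) = 2.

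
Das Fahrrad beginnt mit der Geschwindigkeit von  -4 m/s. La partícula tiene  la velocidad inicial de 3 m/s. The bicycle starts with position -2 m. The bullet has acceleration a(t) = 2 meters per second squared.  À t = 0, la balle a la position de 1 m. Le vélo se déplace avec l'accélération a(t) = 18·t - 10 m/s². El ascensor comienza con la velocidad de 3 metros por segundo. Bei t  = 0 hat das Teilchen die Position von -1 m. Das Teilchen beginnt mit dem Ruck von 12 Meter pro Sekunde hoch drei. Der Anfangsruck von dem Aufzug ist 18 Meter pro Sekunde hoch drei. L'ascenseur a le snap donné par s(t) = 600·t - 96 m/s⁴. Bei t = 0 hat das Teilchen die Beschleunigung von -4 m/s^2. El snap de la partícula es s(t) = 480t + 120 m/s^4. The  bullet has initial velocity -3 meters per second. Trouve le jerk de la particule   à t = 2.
Nous devons trouver la primitive de notre équation du snap s(t) = 480·t + 120 1 fois. L'intégrale du snap, avec j(0) = 12, donne le jerk: j(t) = 240·t^2 + 120·t + 12. Nous avons le jerk j(t) = 240·t^2 + 120·t + 12. En substituant t = 2: j(2) = 1212.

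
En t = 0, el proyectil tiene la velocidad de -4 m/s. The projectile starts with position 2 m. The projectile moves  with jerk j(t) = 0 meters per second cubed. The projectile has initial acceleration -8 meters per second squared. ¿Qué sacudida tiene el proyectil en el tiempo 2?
De la ecuación de la sacudida j(t) = 0, sustituimos t = 2 para obtener j = 0.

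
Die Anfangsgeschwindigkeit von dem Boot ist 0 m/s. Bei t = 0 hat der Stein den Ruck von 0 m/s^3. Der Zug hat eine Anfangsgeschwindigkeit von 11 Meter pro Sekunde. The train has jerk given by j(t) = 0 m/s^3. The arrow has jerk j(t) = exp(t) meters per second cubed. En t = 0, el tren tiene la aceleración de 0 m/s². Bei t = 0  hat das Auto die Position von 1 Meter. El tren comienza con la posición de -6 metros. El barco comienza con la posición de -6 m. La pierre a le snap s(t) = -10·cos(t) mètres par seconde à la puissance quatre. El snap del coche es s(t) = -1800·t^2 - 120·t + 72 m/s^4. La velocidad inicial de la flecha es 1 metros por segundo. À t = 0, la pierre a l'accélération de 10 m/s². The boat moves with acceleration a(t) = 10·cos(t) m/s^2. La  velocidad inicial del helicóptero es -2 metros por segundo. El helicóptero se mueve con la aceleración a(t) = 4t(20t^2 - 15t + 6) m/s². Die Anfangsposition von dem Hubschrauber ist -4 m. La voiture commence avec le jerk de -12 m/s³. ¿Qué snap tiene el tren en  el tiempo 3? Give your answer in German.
Ausgehend von dem Ruck j(t) = 0, nehmen wir 1 Ableitung. Mit d/dt von j(t) finden wir s(t) = 0. Mit s(t) = 0 und Einsetzen von t = 3, finden wir s = 0.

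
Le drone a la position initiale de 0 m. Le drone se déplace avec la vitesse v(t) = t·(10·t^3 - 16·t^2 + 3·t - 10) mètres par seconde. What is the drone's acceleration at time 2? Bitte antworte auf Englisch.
We must differentiate our velocity equation v(t) = t·(10·t^3 - 16·t^2 + 3·t - 10) 1 time. The derivative of velocity gives acceleration: a(t) = 10·t^3 - 16·t^2 + t·(30·t^2 - 32·t + 3) + 3·t - 10. From the given acceleration equation a(t) = 10·t^3 - 16·t^2 + t·(30·t^2 - 32·t + 3) + 3·t - 10, we substitute t = 2 to get a = 130.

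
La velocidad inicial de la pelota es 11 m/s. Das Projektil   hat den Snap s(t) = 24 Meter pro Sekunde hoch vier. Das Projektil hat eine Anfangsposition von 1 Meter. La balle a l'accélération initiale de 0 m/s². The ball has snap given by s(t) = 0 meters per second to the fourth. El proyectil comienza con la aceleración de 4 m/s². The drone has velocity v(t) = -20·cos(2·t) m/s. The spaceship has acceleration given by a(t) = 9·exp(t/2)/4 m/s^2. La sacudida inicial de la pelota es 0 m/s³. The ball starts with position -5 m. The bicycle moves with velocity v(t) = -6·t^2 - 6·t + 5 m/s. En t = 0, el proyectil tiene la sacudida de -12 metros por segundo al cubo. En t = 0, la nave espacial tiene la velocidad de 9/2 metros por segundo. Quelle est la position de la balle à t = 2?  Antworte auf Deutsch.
Ausgehend von dem Snap s(t) = 0, nehmen wir 4 Integrale. Mit ∫s(t)dt und Anwendung von j(0) = 0, finden wir j(t) = 0. Die Stammfunktion von dem Ruck, mit a(0) = 0, ergibt die Beschleunigung: a(t) = 0. Das Integral von der Beschleunigung ist die Geschwindigkeit. Mit v(0) = 11 erhalten wir v(t) = 11. Das Integral von der Geschwindigkeit ist die Position. Mit x(0) = -5 erhalten wir x(t) = 11·t - 5. Aus der Gleichung für die Position x(t) = 11·t - 5, setzen wir t = 2 ein und erhalten x = 17.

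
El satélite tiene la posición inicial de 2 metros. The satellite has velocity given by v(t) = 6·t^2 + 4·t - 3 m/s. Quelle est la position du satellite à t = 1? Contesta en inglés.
We must find the antiderivative of our velocity equation v(t) = 6·t^2 + 4·t - 3 1 time. Taking ∫v(t)dt and applying x(0) = 2, we find x(t) = 2·t^3 + 2·t^2 - 3·t + 2. We have position x(t) = 2·t^3 + 2·t^2 - 3·t + 2. Substituting t = 1: x(1) = 3.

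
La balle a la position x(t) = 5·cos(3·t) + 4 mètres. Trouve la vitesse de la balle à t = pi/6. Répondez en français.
Nous devons dériver notre équation de la position x(t) = 5·cos(3·t) + 4 1 fois. En prenant d/dt de x(t), nous trouvons v(t) = -15·sin(3·t). En utilisant v(t) = -15·sin(3·t) et en substituant t = pi/6, nous trouvons v = -15.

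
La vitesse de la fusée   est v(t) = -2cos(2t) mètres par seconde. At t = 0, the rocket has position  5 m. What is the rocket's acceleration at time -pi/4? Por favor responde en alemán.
Wir müssen unsere Gleichung für die Geschwindigkeit v(t) = -2·cos(2·t) 1-mal ableiten. Durch Ableiten von der Geschwindigkeit erhalten wir die Beschleunigung: a(t) = 4·sin(2·t). Aus der Gleichung für die Beschleunigung a(t) = 4·sin(2·t), setzen wir t = -pi/4 ein und erhalten a = -4.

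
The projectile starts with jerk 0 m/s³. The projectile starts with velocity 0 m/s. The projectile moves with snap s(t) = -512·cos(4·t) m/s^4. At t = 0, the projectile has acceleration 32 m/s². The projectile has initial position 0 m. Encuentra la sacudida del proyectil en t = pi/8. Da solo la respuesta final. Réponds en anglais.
j(pi/8) = -128.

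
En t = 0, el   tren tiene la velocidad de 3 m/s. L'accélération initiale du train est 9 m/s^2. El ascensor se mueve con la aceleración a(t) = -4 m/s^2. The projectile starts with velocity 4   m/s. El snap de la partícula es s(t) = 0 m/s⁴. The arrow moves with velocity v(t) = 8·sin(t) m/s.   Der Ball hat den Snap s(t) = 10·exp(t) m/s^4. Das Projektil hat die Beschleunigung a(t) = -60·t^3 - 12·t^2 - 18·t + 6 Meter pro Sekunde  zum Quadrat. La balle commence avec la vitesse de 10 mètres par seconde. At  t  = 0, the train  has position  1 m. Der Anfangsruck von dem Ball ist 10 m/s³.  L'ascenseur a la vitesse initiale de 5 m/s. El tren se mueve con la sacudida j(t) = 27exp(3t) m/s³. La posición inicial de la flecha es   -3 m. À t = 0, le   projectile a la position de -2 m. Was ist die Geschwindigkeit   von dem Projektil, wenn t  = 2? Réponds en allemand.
Ausgehend von der Beschleunigung a(t) = -60·t^3 - 12·t^2 - 18·t + 6, nehmen wir 1 Integral. Durch Integration von der Beschleunigung und Verwendung der Anfangsbedingung v(0) = 4, erhalten wir v(t) = -15·t^4 - 4·t^3 - 9·t^2 + 6·t + 4. Mit v(t) = -15·t^4 - 4·t^3 - 9·t^2 + 6·t + 4 und Einsetzen von t = 2, finden wir v = -292.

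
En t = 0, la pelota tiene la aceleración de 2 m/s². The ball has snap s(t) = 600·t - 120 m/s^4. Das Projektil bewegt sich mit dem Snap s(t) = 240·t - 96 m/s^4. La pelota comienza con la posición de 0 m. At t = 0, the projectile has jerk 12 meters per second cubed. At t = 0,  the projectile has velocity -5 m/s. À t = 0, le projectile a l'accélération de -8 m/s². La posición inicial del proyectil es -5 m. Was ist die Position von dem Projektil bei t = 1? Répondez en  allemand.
Wir müssen unsere Gleichung für den Snap s(t) = 240·t - 96 4-mal integrieren. Mit ∫s(t)dt und Anwendung von j(0) = 12, finden wir j(t) = 120·t^2 - 96·t + 12. Das Integral von dem Ruck ist die Beschleunigung. Mit a(0) = -8 erhalten wir a(t) = 40·t^3 - 48·t^2 + 12·t - 8. Die Stammfunktion von der Beschleunigung ist die Geschwindigkeit. Mit v(0) = -5 erhalten wir v(t) = 10·t^4 - 16·t^3 + 6·t^2 - 8·t - 5. Die Stammfunktion von der Geschwindigkeit ist die Position. Mit x(0) = -5 erhalten wir x(t) = 2·t^5 - 4·t^4 + 2·t^3 - 4·t^2 - 5·t - 5. Mit x(t) = 2·t^5 - 4·t^4 + 2·t^3 - 4·t^2 - 5·t - 5 und Einsetzen von t = 1, finden wir x = -14.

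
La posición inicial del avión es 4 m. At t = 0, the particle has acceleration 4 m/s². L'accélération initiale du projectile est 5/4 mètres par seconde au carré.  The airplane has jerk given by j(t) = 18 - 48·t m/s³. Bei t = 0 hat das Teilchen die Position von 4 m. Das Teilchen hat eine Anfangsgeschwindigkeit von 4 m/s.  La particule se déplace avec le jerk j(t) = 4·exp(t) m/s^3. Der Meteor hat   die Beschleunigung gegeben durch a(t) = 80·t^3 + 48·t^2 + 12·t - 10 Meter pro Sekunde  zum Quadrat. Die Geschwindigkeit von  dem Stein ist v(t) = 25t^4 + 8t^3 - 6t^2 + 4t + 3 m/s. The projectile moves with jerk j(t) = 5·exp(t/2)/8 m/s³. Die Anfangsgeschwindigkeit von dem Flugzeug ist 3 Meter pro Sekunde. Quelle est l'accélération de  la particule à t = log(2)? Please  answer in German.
Wir müssen unsere Gleichung für den Ruck j(t) = 4·exp(t) 1-mal integrieren. Mit ∫j(t)dt und Anwendung von a(0) = 4, finden wir a(t) = 4·exp(t). Mit a(t) = 4·exp(t) und Einsetzen von t = log(2), finden wir a = 8.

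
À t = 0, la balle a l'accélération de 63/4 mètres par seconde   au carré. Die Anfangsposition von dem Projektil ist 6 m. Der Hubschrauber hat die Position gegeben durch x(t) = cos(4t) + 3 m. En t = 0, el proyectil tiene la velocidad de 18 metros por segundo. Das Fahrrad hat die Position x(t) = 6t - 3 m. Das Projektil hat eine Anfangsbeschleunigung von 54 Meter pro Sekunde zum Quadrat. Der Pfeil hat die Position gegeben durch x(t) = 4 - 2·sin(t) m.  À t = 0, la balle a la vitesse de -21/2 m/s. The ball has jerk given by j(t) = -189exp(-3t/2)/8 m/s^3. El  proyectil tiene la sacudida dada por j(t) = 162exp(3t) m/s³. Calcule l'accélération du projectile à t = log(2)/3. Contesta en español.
Partiendo de la sacudida j(t) = 162·exp(3·t), tomamos 1 antiderivada. Tomando ∫j(t)dt y aplicando a(0) = 54, encontramos a(t) = 54·exp(3·t). Tenemos la aceleración a(t) = 54·exp(3·t). Sustituyendo t = log(2)/3: a(log(2)/3) = 108.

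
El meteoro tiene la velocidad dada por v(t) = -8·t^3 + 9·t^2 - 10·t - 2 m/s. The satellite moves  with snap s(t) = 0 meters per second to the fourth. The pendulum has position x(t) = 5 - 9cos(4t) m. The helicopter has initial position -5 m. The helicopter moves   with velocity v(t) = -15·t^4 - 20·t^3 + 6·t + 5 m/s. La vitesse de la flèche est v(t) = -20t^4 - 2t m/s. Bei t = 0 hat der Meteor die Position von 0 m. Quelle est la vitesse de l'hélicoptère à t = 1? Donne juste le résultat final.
v(1) = -24.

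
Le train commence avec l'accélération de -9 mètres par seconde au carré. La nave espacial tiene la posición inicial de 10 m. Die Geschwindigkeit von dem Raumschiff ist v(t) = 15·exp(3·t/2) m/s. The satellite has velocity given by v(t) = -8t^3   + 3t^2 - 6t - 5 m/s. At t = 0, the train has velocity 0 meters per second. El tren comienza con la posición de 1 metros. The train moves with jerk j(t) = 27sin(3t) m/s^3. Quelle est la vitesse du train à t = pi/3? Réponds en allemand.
Um dies zu lösen, müssen wir 2 Stammfunktionen unserer Gleichung für den Ruck j(t) = 27·sin(3·t) finden. Die Stammfunktion von dem Ruck, mit a(0) = -9, ergibt die Beschleunigung: a(t) = -9·cos(3·t). Durch Integration von der Beschleunigung und Verwendung der Anfangsbedingung v(0) = 0, erhalten wir v(t) = -3·sin(3·t). Mit v(t) = -3·sin(3·t) und Einsetzen von t = pi/3, finden wir v = 0.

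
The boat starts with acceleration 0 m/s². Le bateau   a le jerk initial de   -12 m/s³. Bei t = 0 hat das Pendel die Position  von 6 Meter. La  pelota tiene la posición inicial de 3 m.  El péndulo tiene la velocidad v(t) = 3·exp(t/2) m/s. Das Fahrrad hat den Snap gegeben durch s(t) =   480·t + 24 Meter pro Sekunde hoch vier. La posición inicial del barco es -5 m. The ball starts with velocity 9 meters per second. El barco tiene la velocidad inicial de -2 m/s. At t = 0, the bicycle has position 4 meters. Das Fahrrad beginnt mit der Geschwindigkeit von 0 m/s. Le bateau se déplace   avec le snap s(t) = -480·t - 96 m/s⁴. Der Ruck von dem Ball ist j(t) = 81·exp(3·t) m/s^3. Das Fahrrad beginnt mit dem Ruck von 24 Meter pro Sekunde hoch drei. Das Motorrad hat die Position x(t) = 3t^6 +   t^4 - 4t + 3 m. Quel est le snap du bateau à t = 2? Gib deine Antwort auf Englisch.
Using s(t) = -480·t - 96 and substituting t = 2, we find s = -1056.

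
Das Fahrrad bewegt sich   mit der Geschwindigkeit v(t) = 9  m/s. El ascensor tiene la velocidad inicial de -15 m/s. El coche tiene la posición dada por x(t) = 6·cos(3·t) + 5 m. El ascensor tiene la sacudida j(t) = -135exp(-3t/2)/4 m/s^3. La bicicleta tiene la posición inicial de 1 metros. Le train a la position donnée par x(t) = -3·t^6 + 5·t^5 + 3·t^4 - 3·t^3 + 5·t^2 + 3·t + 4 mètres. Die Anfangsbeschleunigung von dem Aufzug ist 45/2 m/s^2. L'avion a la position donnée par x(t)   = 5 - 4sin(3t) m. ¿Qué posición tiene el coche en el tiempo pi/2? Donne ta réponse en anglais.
We have position x(t) = 6·cos(3·t) + 5. Substituting t = pi/2: x(pi/2) = 5.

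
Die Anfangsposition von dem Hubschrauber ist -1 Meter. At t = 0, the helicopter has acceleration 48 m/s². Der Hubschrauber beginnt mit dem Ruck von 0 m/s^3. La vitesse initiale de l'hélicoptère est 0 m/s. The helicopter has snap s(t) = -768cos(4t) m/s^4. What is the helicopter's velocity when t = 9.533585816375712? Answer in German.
Wir müssen unsere Gleichung für den Snap s(t) = -768·cos(4·t) 3-mal integrieren. Das Integral von dem Snap ist der Ruck. Mit j(0) = 0 erhalten wir j(t) = -192·sin(4·t). Durch Integration von dem Ruck und Verwendung der Anfangsbedingung a(0) = 48, erhalten wir a(t) = 48·cos(4·t). Durch Integration von der Beschleunigung und Verwendung der Anfangsbedingung v(0) = 0, erhalten wir v(t) = 12·sin(4·t). Mit v(t) = 12·sin(4·t) und Einsetzen von t = 9.533585816375712, finden wir v = 5.05944312173789.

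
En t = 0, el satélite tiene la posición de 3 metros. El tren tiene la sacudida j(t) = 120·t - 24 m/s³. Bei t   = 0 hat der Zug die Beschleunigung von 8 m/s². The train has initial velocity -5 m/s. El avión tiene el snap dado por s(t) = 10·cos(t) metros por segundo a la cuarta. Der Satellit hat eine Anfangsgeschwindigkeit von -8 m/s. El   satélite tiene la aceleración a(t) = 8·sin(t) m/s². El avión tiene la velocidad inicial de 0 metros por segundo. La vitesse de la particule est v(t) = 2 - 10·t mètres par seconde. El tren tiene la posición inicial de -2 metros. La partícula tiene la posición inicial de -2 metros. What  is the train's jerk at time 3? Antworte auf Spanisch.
Usando j(t) = 120·t - 24 y sustituyendo t = 3, encontramos j = 336.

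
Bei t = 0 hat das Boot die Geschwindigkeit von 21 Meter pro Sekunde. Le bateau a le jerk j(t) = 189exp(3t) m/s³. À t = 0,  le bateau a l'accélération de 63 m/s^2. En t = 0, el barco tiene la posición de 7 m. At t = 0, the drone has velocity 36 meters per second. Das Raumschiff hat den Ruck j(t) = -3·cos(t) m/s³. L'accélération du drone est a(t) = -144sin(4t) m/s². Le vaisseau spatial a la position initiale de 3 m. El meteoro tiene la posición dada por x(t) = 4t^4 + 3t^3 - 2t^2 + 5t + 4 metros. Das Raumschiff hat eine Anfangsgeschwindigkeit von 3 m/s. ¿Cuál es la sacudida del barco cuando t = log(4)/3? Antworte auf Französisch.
Nous avons le jerk j(t) = 189·exp(3·t). En substituant t = log(4)/3: j(log(4)/3) = 756.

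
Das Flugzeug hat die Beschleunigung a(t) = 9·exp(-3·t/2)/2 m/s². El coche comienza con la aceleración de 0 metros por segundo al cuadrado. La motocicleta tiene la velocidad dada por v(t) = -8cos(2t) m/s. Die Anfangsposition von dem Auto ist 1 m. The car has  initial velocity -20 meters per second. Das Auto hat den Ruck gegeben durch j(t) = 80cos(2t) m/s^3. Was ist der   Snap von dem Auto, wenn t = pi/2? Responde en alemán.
Um dies zu lösen, müssen wir 1 Ableitung unserer Gleichung für den Ruck j(t) = 80·cos(2·t) nehmen. Die Ableitung von dem Ruck ergibt den Snap: s(t) = -160·sin(2·t). Wir haben den Snap s(t) = -160·sin(2·t). Durch Einsetzen von t = pi/2: s(pi/2) = 0.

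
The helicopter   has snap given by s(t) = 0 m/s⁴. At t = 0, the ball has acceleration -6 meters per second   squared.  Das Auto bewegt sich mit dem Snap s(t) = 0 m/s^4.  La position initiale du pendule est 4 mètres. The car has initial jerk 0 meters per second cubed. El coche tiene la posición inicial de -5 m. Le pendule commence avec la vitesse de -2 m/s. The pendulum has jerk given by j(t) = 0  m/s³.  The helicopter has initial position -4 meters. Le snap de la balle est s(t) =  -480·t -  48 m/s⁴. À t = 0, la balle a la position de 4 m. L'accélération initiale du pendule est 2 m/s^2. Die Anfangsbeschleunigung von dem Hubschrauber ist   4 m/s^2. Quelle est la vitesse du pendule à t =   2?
Pour résoudre ceci, nous devons prendre 2 primitives de notre équation du jerk j(t) = 0. La primitive du jerk, avec a(0) = 2, donne l'accélération: a(t) = 2. En intégrant l'accélération et en utilisant la condition initiale v(0) = -2, nous obtenons v(t) = 2·t - 2. De l'équation de la vitesse v(t) = 2·t - 2, nous substituons t = 2 pour obtenir v = 2.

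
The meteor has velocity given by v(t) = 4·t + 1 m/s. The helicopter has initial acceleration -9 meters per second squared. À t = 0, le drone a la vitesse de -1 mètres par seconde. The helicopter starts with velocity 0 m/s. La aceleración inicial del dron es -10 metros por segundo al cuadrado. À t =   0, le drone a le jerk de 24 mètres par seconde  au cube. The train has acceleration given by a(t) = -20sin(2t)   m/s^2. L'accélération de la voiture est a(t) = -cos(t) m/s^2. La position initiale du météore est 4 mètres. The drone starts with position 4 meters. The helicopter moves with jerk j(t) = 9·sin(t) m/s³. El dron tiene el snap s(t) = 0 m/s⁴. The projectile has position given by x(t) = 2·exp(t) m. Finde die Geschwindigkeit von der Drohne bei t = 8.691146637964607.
Wir müssen das Integral unserer Gleichung für den Snap s(t) = 0 3-mal finden. Mit ∫s(t)dt und Anwendung von j(0) = 24, finden wir j(t) = 24. Die Stammfunktion von dem Ruck, mit a(0) = -10, ergibt die Beschleunigung: a(t) = 24·t - 10. Das Integral von der Beschleunigung, mit v(0) = -1, ergibt die Geschwindigkeit: v(t) = 12·t^2 - 10·t - 1. Mit v(t) = 12·t^2 - 10·t - 1 und Einsetzen von t = 8.691146637964607, finden wir v = 818.520892211596.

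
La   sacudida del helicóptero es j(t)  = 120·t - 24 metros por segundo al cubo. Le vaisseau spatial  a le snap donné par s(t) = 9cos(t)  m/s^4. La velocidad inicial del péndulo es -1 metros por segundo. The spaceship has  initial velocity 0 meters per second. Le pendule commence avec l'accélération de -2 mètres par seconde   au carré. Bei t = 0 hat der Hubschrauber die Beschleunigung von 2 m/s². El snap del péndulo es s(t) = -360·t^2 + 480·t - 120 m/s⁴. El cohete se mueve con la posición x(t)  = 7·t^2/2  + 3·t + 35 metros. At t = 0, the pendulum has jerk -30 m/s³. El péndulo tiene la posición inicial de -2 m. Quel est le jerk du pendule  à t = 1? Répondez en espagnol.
Partiendo del snap s(t) = -360·t^2 + 480·t - 120, tomamos 1 integral. La antiderivada del snap, con j(0) = -30, da la sacudida: j(t) = -120·t^3 + 240·t^2 - 120·t - 30. Usando j(t) = -120·t^3 + 240·t^2 - 120·t - 30 y sustituyendo t = 1, encontramos j = -30.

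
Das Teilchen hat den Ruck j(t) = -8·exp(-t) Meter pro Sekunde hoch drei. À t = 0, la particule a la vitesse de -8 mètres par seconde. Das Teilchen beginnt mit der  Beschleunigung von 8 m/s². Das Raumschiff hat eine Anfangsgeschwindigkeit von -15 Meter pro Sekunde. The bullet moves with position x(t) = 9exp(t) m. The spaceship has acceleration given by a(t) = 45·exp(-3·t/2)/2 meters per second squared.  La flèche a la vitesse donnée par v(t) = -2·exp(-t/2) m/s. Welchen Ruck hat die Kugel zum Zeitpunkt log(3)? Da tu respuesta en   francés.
Pour résoudre ceci, nous devons prendre 3 dérivées de notre équation de la position x(t) = 9·exp(t). La dérivée de la position donne la vitesse: v(t) = 9·exp(t). La dérivée de la vitesse donne l'accélération: a(t) = 9·exp(t). En prenant d/dt de a(t), nous trouvons j(t) = 9·exp(t). De l'équation du jerk j(t) = 9·exp(t), nous substituons t = log(3) pour obtenir j = 27.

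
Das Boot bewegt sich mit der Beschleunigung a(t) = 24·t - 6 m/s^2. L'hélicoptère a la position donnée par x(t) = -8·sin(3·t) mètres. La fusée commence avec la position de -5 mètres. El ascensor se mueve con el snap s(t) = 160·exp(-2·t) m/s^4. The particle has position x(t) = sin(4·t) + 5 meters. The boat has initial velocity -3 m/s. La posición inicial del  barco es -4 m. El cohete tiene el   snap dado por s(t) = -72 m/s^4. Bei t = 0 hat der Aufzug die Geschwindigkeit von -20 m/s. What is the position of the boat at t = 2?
We must find the integral of our acceleration equation a(t) = 24·t - 6 2 times. The antiderivative of acceleration, with v(0) = -3, gives velocity: v(t) = 12·t^2 - 6·t - 3. The antiderivative of velocity is position. Using x(0) = -4, we get x(t) = 4·t^3 - 3·t^2 - 3·t - 4. We have position x(t) = 4·t^3 - 3·t^2 - 3·t - 4. Substituting t = 2: x(2) = 10.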